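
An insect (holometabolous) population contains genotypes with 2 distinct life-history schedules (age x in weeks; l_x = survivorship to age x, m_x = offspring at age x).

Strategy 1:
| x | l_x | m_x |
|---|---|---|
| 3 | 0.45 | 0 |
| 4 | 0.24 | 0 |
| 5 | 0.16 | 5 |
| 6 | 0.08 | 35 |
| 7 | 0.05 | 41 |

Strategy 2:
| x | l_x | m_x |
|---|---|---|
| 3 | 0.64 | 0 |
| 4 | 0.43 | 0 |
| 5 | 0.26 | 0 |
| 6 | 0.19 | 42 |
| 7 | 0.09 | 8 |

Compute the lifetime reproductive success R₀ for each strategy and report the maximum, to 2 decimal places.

Strategy 1: R₀ = 0.45×0 + 0.24×0 + 0.16×5 + 0.08×35 + 0.05×41 = 5.6500
Strategy 2: R₀ = 0.64×0 + 0.43×0 + 0.26×0 + 0.19×42 + 0.09×8 = 8.7000
Highest R₀: strategy 2 with 8.7000.

8.70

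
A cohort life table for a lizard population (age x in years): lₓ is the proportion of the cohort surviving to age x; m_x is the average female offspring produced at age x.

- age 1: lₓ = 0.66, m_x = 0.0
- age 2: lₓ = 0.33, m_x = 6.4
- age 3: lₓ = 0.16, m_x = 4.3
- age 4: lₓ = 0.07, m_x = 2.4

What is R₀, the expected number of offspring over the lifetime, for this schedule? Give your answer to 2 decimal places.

R₀ = Σ lₓ m_x:
  age 1: 0.66 × 0.0 = 0.0000
  age 2: 0.33 × 6.4 = 2.1120
  age 3: 0.16 × 4.3 = 0.6880
  age 4: 0.07 × 2.4 = 0.1680
R₀ = 0.0000 + 2.1120 + 0.6880 + 0.1680 = 2.9680

2.97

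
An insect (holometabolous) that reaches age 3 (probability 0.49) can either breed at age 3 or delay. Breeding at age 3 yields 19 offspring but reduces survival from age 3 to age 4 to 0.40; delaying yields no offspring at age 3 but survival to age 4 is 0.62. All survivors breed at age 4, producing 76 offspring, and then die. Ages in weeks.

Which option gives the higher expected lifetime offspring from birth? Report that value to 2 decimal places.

24.21

breed at age 3: R₀ = 0.49 × (19 + 0.40 × 76) = 0.49 × 49.4000 = 24.2060
delay to age 4: R₀ = 0.49 × (0.62 × 76) = 0.49 × 47.1200 = 23.0888
Higher: breed at age 3 (24.2060).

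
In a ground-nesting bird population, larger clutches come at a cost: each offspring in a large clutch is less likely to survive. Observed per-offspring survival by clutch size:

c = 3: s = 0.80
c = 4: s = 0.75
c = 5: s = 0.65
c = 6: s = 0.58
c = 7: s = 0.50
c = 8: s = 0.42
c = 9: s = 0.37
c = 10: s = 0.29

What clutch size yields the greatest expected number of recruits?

Expected recruits = c × s(c):
  c=3: 3 × 0.80 = 2.400
  c=4: 4 × 0.75 = 3.000
  c=5: 5 × 0.65 = 3.250
  c=6: 6 × 0.58 = 3.480
  c=7: 7 × 0.50 = 3.500
  c=8: 8 × 0.42 = 3.360
  c=9: 9 × 0.37 = 3.330
  c=10: 10 × 0.29 = 2.900
Maximum at c = 7 (3.500 recruits).

7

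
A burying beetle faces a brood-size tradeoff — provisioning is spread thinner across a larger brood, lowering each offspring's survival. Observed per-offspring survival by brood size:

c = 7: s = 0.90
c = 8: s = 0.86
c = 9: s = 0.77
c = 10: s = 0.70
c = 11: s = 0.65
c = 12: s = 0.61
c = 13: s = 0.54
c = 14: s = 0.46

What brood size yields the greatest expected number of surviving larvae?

12

Expected surviving larvae = c × s(c):
  c=7: 7 × 0.90 = 6.300
  c=8: 8 × 0.86 = 6.880
  c=9: 9 × 0.77 = 6.930
  c=10: 10 × 0.70 = 7.000
  c=11: 11 × 0.65 = 7.150
  c=12: 12 × 0.61 = 7.320
  c=13: 13 × 0.54 = 7.020
  c=14: 14 × 0.46 = 6.440
Maximum at c = 12 (7.320 surviving larvae).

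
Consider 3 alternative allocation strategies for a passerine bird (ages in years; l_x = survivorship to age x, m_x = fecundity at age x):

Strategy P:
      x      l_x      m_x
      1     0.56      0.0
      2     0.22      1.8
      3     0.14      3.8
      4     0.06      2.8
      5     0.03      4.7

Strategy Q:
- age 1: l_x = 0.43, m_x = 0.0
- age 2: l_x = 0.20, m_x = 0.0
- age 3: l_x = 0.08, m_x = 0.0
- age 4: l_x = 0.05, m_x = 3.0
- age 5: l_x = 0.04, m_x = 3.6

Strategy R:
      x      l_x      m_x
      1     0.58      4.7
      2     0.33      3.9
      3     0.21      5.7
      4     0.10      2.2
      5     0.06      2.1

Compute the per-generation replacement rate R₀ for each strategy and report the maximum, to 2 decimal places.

5.56

Strategy P: R₀ = 0.56×0.0 + 0.22×1.8 + 0.14×3.8 + 0.06×2.8 + 0.03×4.7 = 1.2370
Strategy Q: R₀ = 0.43×0.0 + 0.20×0.0 + 0.08×0.0 + 0.05×3.0 + 0.04×3.6 = 0.2940
Strategy R: R₀ = 0.58×4.7 + 0.33×3.9 + 0.21×5.7 + 0.10×2.2 + 0.06×2.1 = 5.5560
Highest R₀: strategy R with 5.5560.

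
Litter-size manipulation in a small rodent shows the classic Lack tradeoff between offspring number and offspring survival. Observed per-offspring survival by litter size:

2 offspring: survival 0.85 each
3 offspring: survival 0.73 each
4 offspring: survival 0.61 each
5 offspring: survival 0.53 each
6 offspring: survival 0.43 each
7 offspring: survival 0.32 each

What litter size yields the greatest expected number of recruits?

Expected recruits = c × s(c):
  c=2: 2 × 0.85 = 1.700
  c=3: 3 × 0.73 = 2.190
  c=4: 4 × 0.61 = 2.440
  c=5: 5 × 0.53 = 2.650
  c=6: 6 × 0.43 = 2.580
  c=7: 7 × 0.32 = 2.240
Maximum at c = 5 (2.650 recruits).

5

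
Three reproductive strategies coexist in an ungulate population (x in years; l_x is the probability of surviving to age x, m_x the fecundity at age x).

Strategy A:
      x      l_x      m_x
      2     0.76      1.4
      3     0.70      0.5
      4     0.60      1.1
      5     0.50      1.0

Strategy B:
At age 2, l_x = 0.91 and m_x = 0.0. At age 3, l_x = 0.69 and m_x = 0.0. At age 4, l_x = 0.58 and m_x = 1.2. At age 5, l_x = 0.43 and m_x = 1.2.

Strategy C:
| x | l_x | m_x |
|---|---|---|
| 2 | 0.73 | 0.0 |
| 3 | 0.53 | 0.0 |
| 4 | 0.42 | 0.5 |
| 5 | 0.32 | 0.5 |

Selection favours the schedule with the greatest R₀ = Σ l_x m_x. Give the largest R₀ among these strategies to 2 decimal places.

2.57

Strategy A: R₀ = 0.76×1.4 + 0.70×0.5 + 0.60×1.1 + 0.50×1.0 = 2.5740
Strategy B: R₀ = 0.91×0.0 + 0.69×0.0 + 0.58×1.2 + 0.43×1.2 = 1.2120
Strategy C: R₀ = 0.73×0.0 + 0.53×0.0 + 0.42×0.5 + 0.32×0.5 = 0.3700
Highest R₀: strategy A with 2.5740.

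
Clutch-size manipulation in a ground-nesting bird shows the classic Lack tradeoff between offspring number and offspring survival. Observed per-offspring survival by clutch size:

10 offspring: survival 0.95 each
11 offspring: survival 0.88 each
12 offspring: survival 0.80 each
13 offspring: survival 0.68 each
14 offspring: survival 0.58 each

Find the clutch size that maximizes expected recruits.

Expected recruits = c × s(c):
  c=10: 10 × 0.95 = 9.500
  c=11: 11 × 0.88 = 9.680
  c=12: 12 × 0.80 = 9.600
  c=13: 13 × 0.68 = 8.840
  c=14: 14 × 0.58 = 8.120
Maximum at c = 11 (9.680 recruits).

11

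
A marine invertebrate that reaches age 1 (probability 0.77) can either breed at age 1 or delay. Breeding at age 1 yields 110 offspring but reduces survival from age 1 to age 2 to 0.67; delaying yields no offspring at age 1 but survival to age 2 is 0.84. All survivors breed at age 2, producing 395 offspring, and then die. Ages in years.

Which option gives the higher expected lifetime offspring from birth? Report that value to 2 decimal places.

288.48

breed at age 1: R₀ = 0.77 × (110 + 0.67 × 395) = 0.77 × 374.6500 = 288.4805
delay to age 2: R₀ = 0.77 × (0.84 × 395) = 0.77 × 331.8000 = 255.4860
Higher: breed at age 1 (288.4805).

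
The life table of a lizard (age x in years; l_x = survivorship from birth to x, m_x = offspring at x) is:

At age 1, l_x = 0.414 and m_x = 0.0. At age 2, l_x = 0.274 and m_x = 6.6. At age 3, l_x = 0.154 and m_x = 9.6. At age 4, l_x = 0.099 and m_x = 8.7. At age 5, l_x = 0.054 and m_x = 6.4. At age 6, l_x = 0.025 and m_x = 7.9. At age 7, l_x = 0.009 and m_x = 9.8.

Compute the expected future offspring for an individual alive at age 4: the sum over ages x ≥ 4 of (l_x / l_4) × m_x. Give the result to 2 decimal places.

15.08

l_4 = 0.099. Conditional survival from age 4 to x is l_x / l_4.
  x=4: (0.099/0.099) × 8.7 = 8.7000
  x=5: (0.054/0.099) × 6.4 = 3.4909
  x=6: (0.025/0.099) × 7.9 = 1.9949
  x=7: (0.009/0.099) × 9.8 = 0.8909
Sum = 8.7000 + 3.4909 + 1.9949 + 0.8909 = 15.0768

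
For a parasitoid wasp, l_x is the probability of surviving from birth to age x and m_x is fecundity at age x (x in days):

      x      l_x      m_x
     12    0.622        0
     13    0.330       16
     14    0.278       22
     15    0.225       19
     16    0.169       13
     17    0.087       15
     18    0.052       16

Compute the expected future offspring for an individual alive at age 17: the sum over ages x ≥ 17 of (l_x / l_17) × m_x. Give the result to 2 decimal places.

24.56

l_17 = 0.087. Conditional survival from age 17 to x is l_x / l_17.
  x=17: (0.087/0.087) × 15 = 15.0000
  x=18: (0.052/0.087) × 16 = 9.5632
Sum = 15.0000 + 9.5632 = 24.5632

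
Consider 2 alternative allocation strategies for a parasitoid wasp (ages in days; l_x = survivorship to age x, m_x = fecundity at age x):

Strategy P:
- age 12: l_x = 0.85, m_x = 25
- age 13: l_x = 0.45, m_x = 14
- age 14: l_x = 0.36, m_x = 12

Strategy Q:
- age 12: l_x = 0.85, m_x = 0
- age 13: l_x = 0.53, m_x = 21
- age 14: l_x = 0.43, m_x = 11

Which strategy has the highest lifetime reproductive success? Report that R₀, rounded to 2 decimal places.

Strategy P: R₀ = 0.85×25 + 0.45×14 + 0.36×12 = 31.8700
Strategy Q: R₀ = 0.85×0 + 0.53×21 + 0.43×11 = 15.8600
Highest R₀: strategy P with 31.8700.

31.87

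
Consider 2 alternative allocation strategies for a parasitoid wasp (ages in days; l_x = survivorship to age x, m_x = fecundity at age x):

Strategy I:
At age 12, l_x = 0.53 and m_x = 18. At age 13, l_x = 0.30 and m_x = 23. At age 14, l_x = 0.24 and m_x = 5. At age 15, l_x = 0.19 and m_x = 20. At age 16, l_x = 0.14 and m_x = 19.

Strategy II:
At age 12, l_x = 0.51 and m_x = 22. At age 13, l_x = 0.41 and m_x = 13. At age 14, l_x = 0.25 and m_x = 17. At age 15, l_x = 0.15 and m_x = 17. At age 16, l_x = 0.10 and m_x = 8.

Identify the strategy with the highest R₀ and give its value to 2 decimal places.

Strategy I: R₀ = 0.53×18 + 0.30×23 + 0.24×5 + 0.19×20 + 0.14×19 = 24.1000
Strategy II: R₀ = 0.51×22 + 0.41×13 + 0.25×17 + 0.15×17 + 0.10×8 = 24.1500
Highest R₀: strategy II with 24.1500.

24.15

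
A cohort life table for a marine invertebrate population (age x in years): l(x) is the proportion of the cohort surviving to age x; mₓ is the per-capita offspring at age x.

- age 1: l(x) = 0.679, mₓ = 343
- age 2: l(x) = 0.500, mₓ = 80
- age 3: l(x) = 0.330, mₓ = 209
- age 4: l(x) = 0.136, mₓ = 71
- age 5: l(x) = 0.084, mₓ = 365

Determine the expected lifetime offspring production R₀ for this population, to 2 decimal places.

R₀ = Σ l(x) mₓ:
  age 1: 0.679 × 343 = 232.8970
  age 2: 0.500 × 80 = 40.0000
  age 3: 0.330 × 209 = 68.9700
  age 4: 0.136 × 71 = 9.6560
  age 5: 0.084 × 365 = 30.6600
R₀ = 232.8970 + 40.0000 + 68.9700 + 9.6560 + 30.6600 = 382.1830

382.18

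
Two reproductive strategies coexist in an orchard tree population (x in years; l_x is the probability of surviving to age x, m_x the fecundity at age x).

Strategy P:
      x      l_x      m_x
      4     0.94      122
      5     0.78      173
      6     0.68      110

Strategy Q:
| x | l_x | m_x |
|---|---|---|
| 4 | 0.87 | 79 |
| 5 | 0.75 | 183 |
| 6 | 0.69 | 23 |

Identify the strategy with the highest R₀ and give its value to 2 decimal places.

324.42

Strategy P: R₀ = 0.94×122 + 0.78×173 + 0.68×110 = 324.4200
Strategy Q: R₀ = 0.87×79 + 0.75×183 + 0.69×23 = 221.8500
Highest R₀: strategy P with 324.4200.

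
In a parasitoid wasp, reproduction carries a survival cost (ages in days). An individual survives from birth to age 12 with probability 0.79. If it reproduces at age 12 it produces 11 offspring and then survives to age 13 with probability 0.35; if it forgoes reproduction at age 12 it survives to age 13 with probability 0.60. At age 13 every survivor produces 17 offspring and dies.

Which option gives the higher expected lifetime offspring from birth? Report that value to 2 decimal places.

breed at age 12: R₀ = 0.79 × (11 + 0.35 × 17) = 0.79 × 16.9500 = 13.3905
delay to age 13: R₀ = 0.79 × (0.60 × 17) = 0.79 × 10.2000 = 8.0580
Higher: breed at age 12 (13.3905).

13.39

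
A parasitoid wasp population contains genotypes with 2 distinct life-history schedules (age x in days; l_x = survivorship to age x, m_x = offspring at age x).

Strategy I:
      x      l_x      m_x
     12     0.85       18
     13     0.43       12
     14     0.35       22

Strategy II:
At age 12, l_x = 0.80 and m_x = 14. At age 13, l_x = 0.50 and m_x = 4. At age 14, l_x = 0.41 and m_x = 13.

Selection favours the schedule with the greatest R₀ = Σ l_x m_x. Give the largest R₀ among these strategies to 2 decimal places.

Strategy I: R₀ = 0.85×18 + 0.43×12 + 0.35×22 = 28.1600
Strategy II: R₀ = 0.80×14 + 0.50×4 + 0.41×13 = 18.5300
Highest R₀: strategy I with 28.1600.

28.16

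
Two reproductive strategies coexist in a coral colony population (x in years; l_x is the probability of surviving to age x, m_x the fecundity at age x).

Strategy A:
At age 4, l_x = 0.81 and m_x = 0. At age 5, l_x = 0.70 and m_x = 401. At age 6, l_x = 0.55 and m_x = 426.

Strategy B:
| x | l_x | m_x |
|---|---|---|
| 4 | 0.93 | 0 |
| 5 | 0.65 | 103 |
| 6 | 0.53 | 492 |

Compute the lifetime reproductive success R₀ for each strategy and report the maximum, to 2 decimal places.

Strategy A: R₀ = 0.81×0 + 0.70×401 + 0.55×426 = 515.0000
Strategy B: R₀ = 0.93×0 + 0.65×103 + 0.53×492 = 327.7100
Highest R₀: strategy A with 515.0000.

515.00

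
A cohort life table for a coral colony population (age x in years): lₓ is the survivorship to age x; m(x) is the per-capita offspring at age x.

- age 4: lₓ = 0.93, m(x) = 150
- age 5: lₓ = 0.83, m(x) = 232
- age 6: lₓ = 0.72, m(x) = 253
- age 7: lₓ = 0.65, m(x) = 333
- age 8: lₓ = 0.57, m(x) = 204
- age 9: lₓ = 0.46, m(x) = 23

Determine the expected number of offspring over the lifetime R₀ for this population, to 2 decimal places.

857.53

R₀ = Σ lₓ m(x):
  age 4: 0.93 × 150 = 139.5000
  age 5: 0.83 × 232 = 192.5600
  age 6: 0.72 × 253 = 182.1600
  age 7: 0.65 × 333 = 216.4500
  age 8: 0.57 × 204 = 116.2800
  age 9: 0.46 × 23 = 10.5800
R₀ = 139.5000 + 192.5600 + 182.1600 + 216.4500 + 116.2800 + 10.5800 = 857.5300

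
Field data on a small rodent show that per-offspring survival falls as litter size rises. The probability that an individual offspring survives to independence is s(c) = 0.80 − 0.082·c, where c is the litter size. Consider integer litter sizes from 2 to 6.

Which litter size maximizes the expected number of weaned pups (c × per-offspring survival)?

Expected weaned pups = c × s(c):
  c=2: 2 × 0.636 = 1.272
  c=3: 3 × 0.554 = 1.662
  c=4: 4 × 0.472 = 1.888
  c=5: 5 × 0.390 = 1.950
  c=6: 6 × 0.308 = 1.848
Maximum at c = 5 (1.950 weaned pups).

5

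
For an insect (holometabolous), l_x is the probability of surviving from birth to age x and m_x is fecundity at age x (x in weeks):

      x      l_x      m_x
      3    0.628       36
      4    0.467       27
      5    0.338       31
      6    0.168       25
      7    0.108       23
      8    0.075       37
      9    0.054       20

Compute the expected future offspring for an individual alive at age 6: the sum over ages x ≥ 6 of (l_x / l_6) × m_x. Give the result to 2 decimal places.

62.73

l_6 = 0.168. Conditional survival from age 6 to x is l_x / l_6.
  x=6: (0.168/0.168) × 25 = 25.0000
  x=7: (0.108/0.168) × 23 = 14.7857
  x=8: (0.075/0.168) × 37 = 16.5179
  x=9: (0.054/0.168) × 20 = 6.4286
Sum = 25.0000 + 14.7857 + 16.5179 + 6.4286 = 62.7321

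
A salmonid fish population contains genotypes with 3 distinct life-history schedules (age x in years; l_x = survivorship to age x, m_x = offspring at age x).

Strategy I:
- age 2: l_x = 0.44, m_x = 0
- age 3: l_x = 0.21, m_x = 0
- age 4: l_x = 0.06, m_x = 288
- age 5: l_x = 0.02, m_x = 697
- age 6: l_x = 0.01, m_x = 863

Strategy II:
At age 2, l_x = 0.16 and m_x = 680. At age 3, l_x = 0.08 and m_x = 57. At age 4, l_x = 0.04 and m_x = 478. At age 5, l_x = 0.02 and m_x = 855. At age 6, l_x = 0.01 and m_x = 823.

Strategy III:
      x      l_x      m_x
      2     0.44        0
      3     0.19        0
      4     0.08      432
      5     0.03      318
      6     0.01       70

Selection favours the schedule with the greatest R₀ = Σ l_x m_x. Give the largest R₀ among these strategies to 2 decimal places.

Strategy I: R₀ = 0.44×0 + 0.21×0 + 0.06×288 + 0.02×697 + 0.01×863 = 39.8500
Strategy II: R₀ = 0.16×680 + 0.08×57 + 0.04×478 + 0.02×855 + 0.01×823 = 157.8100
Strategy III: R₀ = 0.44×0 + 0.19×0 + 0.08×432 + 0.03×318 + 0.01×70 = 44.8000
Highest R₀: strategy II with 157.8100.

157.81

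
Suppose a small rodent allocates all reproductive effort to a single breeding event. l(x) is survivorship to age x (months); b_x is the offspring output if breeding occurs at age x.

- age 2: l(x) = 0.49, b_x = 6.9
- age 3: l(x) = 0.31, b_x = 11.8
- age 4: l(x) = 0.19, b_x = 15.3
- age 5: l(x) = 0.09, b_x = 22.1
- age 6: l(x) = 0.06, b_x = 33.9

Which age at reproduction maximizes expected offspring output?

Expected offspring if breeding at age x = l(x) × b_x:
  age 2: 0.49 × 6.9 = 3.381
  age 3: 0.31 × 11.8 = 3.658
  age 4: 0.19 × 15.3 = 2.907
  age 5: 0.09 × 22.1 = 1.989
  age 6: 0.06 × 33.9 = 2.034
Maximum at age 3 (3.658).

3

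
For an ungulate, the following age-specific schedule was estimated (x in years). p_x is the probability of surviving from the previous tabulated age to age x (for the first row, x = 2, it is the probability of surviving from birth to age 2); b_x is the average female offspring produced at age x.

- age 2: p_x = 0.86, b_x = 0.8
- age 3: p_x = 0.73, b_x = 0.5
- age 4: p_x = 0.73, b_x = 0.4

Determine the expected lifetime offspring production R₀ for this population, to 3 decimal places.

Survivorship from birth: l_x = p_2·p_3·…·p_x.
  l_2 = 0.86000
  l_3 = 0.62780
  l_4 = 0.45829
R₀ = Σ l_x b_x:
  age 2: 0.86000 × 0.8 = 0.6880
  age 3: 0.62780 × 0.5 = 0.3139
  age 4: 0.45829 × 0.4 = 0.1833
R₀ = 0.6880 + 0.3139 + 0.1833 = 1.1852

1.185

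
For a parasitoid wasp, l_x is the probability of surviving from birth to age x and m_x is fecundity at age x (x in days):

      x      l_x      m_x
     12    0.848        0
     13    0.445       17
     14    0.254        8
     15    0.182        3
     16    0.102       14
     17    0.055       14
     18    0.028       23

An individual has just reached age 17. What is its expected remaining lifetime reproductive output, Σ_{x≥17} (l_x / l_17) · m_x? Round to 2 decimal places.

25.71

l_17 = 0.055. Conditional survival from age 17 to x is l_x / l_17.
  x=17: (0.055/0.055) × 14 = 14.0000
  x=18: (0.028/0.055) × 23 = 11.7091
Sum = 14.0000 + 11.7091 = 25.7091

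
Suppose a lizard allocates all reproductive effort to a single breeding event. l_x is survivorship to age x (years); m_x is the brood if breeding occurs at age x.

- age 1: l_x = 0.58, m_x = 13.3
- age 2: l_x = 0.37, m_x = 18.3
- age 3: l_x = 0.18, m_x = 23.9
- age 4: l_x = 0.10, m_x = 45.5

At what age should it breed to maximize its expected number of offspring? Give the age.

1

Expected offspring if breeding at age x = l_x × m_x:
  age 1: 0.58 × 13.3 = 7.714
  age 2: 0.37 × 18.3 = 6.771
  age 3: 0.18 × 23.9 = 4.302
  age 4: 0.10 × 45.5 = 4.550
Maximum at age 1 (7.714).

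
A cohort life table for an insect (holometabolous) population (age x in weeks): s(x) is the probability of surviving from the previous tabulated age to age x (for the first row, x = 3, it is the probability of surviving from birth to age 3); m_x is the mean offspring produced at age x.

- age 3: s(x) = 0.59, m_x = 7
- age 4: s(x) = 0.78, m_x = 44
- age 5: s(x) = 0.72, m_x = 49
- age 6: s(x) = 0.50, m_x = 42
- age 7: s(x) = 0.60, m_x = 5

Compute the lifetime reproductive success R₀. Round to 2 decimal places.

48.07

Survivorship from birth: l_x = s_3·s_4·…·s_x.
  l_3 = 0.59000
  l_4 = 0.46020
  l_5 = 0.33134
  l_6 = 0.16567
  l_7 = 0.09940
R₀ = Σ l_x m_x:
  age 3: 0.59000 × 7 = 4.1300
  age 4: 0.46020 × 44 = 20.2488
  age 5: 0.33134 × 49 = 16.2357
  age 6: 0.16567 × 42 = 6.9581
  age 7: 0.09940 × 5 = 0.4970
R₀ = 4.1300 + 20.2488 + 16.2357 + 6.9581 + 0.4970 = 48.0696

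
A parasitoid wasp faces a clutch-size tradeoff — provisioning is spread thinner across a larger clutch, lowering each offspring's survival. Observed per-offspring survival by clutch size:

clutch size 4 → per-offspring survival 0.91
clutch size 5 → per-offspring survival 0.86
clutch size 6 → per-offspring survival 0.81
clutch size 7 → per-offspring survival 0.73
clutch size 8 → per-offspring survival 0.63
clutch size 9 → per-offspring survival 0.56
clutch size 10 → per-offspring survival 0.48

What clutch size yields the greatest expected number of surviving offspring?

Expected surviving offspring = c × s(c):
  c=4: 4 × 0.91 = 3.640
  c=5: 5 × 0.86 = 4.300
  c=6: 6 × 0.81 = 4.860
  c=7: 7 × 0.73 = 5.110
  c=8: 8 × 0.63 = 5.040
  c=9: 9 × 0.56 = 5.040
  c=10: 10 × 0.48 = 4.800
Maximum at c = 7 (5.110 surviving offspring).

7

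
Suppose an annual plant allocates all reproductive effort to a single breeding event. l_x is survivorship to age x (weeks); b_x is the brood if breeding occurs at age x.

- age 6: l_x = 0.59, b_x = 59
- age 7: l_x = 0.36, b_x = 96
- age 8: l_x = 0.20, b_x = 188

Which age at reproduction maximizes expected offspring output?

8

Expected offspring if breeding at age x = l_x × b_x:
  age 6: 0.59 × 59 = 34.810
  age 7: 0.36 × 96 = 34.560
  age 8: 0.20 × 188 = 37.600
Maximum at age 8 (37.600).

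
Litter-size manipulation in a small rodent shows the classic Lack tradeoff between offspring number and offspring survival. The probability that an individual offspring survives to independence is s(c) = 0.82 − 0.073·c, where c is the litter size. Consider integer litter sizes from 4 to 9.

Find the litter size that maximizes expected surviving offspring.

Expected surviving offspring = c × s(c):
  c=4: 4 × 0.528 = 2.112
  c=5: 5 × 0.455 = 2.275
  c=6: 6 × 0.382 = 2.292
  c=7: 7 × 0.309 = 2.163
  c=8: 8 × 0.236 = 1.888
  c=9: 9 × 0.163 = 1.467
Maximum at c = 6 (2.292 surviving offspring).

6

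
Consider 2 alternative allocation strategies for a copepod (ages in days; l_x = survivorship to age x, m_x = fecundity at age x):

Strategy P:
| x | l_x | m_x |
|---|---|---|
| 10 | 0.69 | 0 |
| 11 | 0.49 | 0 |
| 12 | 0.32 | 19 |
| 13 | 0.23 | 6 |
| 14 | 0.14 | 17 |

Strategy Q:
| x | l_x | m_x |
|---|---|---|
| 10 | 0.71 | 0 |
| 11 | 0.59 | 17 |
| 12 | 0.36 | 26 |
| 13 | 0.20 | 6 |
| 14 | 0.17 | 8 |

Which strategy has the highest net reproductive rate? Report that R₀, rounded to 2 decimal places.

21.95

Strategy P: R₀ = 0.69×0 + 0.49×0 + 0.32×19 + 0.23×6 + 0.14×17 = 9.8400
Strategy Q: R₀ = 0.71×0 + 0.59×17 + 0.36×26 + 0.20×6 + 0.17×8 = 21.9500
Highest R₀: strategy Q with 21.9500.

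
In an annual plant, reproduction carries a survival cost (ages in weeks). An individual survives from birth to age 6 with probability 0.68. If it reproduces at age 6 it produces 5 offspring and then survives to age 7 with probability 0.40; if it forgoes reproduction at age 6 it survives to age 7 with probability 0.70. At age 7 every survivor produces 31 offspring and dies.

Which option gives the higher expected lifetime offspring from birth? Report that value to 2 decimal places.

breed at age 6: R₀ = 0.68 × (5 + 0.40 × 31) = 0.68 × 17.4000 = 11.8320
delay to age 7: R₀ = 0.68 × (0.70 × 31) = 0.68 × 21.7000 = 14.7560
Higher: delay to age 7 (14.7560).

14.76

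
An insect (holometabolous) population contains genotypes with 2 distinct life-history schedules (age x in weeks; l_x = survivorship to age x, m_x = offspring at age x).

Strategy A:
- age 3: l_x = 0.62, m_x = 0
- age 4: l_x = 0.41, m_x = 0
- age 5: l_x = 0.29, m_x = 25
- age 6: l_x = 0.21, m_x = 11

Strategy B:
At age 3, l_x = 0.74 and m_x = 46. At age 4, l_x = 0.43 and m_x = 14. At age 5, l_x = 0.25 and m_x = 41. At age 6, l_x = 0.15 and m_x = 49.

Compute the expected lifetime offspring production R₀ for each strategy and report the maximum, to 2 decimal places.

57.66

Strategy A: R₀ = 0.62×0 + 0.41×0 + 0.29×25 + 0.21×11 = 9.5600
Strategy B: R₀ = 0.74×46 + 0.43×14 + 0.25×41 + 0.15×49 = 57.6600
Highest R₀: strategy B with 57.6600.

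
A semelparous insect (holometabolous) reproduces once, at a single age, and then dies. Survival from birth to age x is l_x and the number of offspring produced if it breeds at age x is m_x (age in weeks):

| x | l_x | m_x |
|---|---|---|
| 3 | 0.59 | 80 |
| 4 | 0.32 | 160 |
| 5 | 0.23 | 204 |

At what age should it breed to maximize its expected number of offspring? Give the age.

4

Expected offspring if breeding at age x = l_x × m_x:
  age 3: 0.59 × 80 = 47.200
  age 4: 0.32 × 160 = 51.200
  age 5: 0.23 × 204 = 46.920
Maximum at age 4 (51.200).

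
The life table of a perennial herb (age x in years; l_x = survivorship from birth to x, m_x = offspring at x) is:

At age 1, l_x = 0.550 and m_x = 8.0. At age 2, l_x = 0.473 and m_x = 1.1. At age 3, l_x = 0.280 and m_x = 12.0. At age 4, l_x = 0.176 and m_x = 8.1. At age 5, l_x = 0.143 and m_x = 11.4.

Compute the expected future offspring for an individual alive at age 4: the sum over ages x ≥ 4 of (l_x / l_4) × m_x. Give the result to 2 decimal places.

l_4 = 0.176. Conditional survival from age 4 to x is l_x / l_4.
  x=4: (0.176/0.176) × 8.1 = 8.1000
  x=5: (0.143/0.176) × 11.4 = 9.2625
Sum = 8.1000 + 9.2625 = 17.3625

17.36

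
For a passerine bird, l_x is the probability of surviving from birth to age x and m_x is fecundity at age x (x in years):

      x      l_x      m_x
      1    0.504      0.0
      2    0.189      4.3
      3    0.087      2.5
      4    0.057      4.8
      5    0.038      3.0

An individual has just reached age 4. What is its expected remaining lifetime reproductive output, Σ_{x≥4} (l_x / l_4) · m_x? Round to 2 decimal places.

l_4 = 0.057. Conditional survival from age 4 to x is l_x / l_4.
  x=4: (0.057/0.057) × 4.8 = 4.8000
  x=5: (0.038/0.057) × 3.0 = 2.0000
Sum = 4.8000 + 2.0000 = 6.8000

6.80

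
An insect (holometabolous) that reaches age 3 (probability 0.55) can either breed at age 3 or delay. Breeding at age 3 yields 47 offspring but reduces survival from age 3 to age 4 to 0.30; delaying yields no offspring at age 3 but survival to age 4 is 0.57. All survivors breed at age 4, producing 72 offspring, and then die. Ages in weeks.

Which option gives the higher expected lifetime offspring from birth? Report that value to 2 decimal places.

37.73

breed at age 3: R₀ = 0.55 × (47 + 0.30 × 72) = 0.55 × 68.6000 = 37.7300
delay to age 4: R₀ = 0.55 × (0.57 × 72) = 0.55 × 41.0400 = 22.5720
Higher: breed at age 3 (37.7300).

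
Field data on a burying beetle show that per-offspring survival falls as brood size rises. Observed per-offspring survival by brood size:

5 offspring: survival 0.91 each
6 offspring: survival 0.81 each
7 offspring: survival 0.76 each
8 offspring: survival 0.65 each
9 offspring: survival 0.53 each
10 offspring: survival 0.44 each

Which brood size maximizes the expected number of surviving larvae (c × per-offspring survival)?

7

Expected surviving larvae = c × s(c):
  c=5: 5 × 0.91 = 4.550
  c=6: 6 × 0.81 = 4.860
  c=7: 7 × 0.76 = 5.320
  c=8: 8 × 0.65 = 5.200
  c=9: 9 × 0.53 = 4.770
  c=10: 10 × 0.44 = 4.400
Maximum at c = 7 (5.320 surviving larvae).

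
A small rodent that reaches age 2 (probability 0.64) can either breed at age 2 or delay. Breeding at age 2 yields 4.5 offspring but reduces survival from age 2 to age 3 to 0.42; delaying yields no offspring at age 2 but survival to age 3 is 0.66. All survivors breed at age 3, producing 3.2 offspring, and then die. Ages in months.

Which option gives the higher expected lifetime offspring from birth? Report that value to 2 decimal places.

3.74

breed at age 2: R₀ = 0.64 × (4.5 + 0.42 × 3.2) = 0.64 × 5.8440 = 3.7402
delay to age 3: R₀ = 0.64 × (0.66 × 3.2) = 0.64 × 2.1120 = 1.3517
Higher: breed at age 2 (3.7402).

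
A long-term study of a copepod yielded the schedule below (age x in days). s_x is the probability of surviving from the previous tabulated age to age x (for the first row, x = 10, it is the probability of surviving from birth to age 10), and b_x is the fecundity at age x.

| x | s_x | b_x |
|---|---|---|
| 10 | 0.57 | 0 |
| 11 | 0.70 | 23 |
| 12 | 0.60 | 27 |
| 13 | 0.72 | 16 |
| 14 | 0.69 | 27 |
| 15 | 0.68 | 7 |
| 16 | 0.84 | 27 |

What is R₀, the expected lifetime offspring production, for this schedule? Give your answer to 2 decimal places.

24.01

Survivorship from birth: l_x = s_10·s_11·…·s_x.
  l_10 = 0.57000
  l_11 = 0.39900
  l_12 = 0.23940
  l_13 = 0.17237
  l_14 = 0.11893
  l_15 = 0.08088
  l_16 = 0.06794
R₀ = Σ l_x b_x:
  age 10: 0.57000 × 0 = 0.0000
  age 11: 0.39900 × 23 = 9.1770
  age 12: 0.23940 × 27 = 6.4638
  age 13: 0.17237 × 16 = 2.7579
  age 14: 0.11893 × 27 = 3.2111
  age 15: 0.08088 × 7 = 0.5662
  age 16: 0.06794 × 27 = 1.8344
R₀ = 0.0000 + 9.1770 + 6.4638 + 2.7579 + 3.2111 + 0.5662 + 1.8344 = 24.0104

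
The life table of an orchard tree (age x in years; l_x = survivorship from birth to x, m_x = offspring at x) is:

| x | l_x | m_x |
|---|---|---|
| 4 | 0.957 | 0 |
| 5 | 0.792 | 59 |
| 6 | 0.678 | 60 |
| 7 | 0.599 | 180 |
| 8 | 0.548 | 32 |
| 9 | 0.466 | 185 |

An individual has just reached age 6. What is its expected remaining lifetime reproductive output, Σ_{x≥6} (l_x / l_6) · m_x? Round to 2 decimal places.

l_6 = 0.678. Conditional survival from age 6 to x is l_x / l_6.
  x=6: (0.678/0.678) × 60 = 60.0000
  x=7: (0.599/0.678) × 180 = 159.0265
  x=8: (0.548/0.678) × 32 = 25.8643
  x=9: (0.466/0.678) × 185 = 127.1534
Sum = 60.0000 + 159.0265 + 25.8643 + 127.1534 = 372.0442

372.04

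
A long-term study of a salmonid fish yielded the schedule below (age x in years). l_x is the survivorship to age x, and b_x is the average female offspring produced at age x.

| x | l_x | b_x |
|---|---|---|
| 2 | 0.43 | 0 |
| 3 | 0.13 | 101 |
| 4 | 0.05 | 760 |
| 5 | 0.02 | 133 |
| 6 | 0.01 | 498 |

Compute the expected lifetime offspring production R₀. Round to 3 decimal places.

R₀ = Σ l_x b_x:
  age 2: 0.43 × 0 = 0.0000
  age 3: 0.13 × 101 = 13.1300
  age 4: 0.05 × 760 = 38.0000
  age 5: 0.02 × 133 = 2.6600
  age 6: 0.01 × 498 = 4.9800
R₀ = 0.0000 + 13.1300 + 38.0000 + 2.6600 + 4.9800 = 58.7700

58.770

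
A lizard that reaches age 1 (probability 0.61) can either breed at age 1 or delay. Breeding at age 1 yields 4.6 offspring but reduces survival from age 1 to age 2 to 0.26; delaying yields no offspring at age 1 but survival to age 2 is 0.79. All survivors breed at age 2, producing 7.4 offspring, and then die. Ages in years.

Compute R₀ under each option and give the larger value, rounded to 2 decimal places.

3.98

breed at age 1: R₀ = 0.61 × (4.6 + 0.26 × 7.4) = 0.61 × 6.5240 = 3.9796
delay to age 2: R₀ = 0.61 × (0.79 × 7.4) = 0.61 × 5.8460 = 3.5661
Higher: breed at age 1 (3.9796).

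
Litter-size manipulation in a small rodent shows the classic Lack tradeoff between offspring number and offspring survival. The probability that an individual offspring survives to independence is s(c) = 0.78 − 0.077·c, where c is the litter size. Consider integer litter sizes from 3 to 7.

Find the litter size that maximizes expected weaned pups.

5

Expected weaned pups = c × s(c):
  c=3: 3 × 0.549 = 1.647
  c=4: 4 × 0.472 = 1.888
  c=5: 5 × 0.395 = 1.975
  c=6: 6 × 0.318 = 1.908
  c=7: 7 × 0.241 = 1.687
Maximum at c = 5 (1.975 weaned pups).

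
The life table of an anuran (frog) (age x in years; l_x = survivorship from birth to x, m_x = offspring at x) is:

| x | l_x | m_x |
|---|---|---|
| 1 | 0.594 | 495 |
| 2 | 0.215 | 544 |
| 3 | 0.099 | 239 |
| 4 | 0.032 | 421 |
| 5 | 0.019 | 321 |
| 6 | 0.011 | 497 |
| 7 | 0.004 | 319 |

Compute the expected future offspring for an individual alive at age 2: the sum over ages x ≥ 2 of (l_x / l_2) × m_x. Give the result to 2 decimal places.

l_2 = 0.215. Conditional survival from age 2 to x is l_x / l_2.
  x=2: (0.215/0.215) × 544 = 544.0000
  x=3: (0.099/0.215) × 239 = 110.0512
  x=4: (0.032/0.215) × 421 = 62.6605
  x=5: (0.019/0.215) × 321 = 28.3674
  x=6: (0.011/0.215) × 497 = 25.4279
  x=7: (0.004/0.215) × 319 = 5.9349
Sum = 544.0000 + 110.0512 + 62.6605 + 28.3674 + 25.4279 + 5.9349 = 776.4419

776.44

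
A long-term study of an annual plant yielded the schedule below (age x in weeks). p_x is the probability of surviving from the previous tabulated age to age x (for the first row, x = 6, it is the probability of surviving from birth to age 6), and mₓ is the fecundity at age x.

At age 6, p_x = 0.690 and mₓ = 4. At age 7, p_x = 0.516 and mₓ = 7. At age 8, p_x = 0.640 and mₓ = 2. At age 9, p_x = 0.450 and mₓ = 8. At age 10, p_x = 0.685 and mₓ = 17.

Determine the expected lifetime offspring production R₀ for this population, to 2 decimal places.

Survivorship from birth: l_x = p_6·p_7·…·p_x.
  l_6 = 0.69000
  l_7 = 0.35604
  l_8 = 0.22787
  l_9 = 0.10254
  l_10 = 0.07024
R₀ = Σ l_x mₓ:
  age 6: 0.69000 × 4 = 2.7600
  age 7: 0.35604 × 7 = 2.4923
  age 8: 0.22787 × 2 = 0.4557
  age 9: 0.10254 × 8 = 0.8203
  age 10: 0.07024 × 17 = 1.1941
R₀ = 2.7600 + 2.4923 + 0.4557 + 0.8203 + 1.1941 = 7.7224

7.72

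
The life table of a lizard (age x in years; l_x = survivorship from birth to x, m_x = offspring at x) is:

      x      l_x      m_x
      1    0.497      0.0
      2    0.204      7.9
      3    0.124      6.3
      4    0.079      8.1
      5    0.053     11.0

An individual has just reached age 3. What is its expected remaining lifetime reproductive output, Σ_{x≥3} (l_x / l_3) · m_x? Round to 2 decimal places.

l_3 = 0.124. Conditional survival from age 3 to x is l_x / l_3.
  x=3: (0.124/0.124) × 6.3 = 6.3000
  x=4: (0.079/0.124) × 8.1 = 5.1605
  x=5: (0.053/0.124) × 11.0 = 4.7016
Sum = 6.3000 + 5.1605 + 4.7016 = 16.1621

16.16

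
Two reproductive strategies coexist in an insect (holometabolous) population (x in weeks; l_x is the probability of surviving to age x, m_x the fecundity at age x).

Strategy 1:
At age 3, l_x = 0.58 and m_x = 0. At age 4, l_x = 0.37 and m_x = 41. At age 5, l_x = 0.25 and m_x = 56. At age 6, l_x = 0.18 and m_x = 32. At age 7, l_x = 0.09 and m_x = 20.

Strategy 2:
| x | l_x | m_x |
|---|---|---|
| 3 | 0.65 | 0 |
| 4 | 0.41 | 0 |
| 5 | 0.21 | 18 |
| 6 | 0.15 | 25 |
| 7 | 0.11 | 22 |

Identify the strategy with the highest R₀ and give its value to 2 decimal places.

Strategy 1: R₀ = 0.58×0 + 0.37×41 + 0.25×56 + 0.18×32 + 0.09×20 = 36.7300
Strategy 2: R₀ = 0.65×0 + 0.41×0 + 0.21×18 + 0.15×25 + 0.11×22 = 9.9500
Highest R₀: strategy 1 with 36.7300.

36.73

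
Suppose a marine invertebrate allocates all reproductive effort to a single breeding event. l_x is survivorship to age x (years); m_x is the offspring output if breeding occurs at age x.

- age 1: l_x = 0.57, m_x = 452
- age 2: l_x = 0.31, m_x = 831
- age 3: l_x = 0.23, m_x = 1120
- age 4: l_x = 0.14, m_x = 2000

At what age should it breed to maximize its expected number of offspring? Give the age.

Expected offspring if breeding at age x = l_x × m_x:
  age 1: 0.57 × 452 = 257.640
  age 2: 0.31 × 831 = 257.610
  age 3: 0.23 × 1120 = 257.600
  age 4: 0.14 × 2000 = 280.000
Maximum at age 4 (280.000).

4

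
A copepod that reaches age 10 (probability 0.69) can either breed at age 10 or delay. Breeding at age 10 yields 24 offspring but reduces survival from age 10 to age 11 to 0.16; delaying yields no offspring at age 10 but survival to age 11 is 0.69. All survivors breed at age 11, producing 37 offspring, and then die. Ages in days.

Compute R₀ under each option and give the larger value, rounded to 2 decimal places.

breed at age 10: R₀ = 0.69 × (24 + 0.16 × 37) = 0.69 × 29.9200 = 20.6448
delay to age 11: R₀ = 0.69 × (0.69 × 37) = 0.69 × 25.5300 = 17.6157
Higher: breed at age 10 (20.6448).

20.64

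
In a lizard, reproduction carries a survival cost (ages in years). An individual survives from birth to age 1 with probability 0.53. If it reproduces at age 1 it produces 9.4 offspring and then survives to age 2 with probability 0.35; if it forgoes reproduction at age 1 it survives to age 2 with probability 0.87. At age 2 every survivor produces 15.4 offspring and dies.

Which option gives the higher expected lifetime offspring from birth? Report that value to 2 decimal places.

7.84

breed at age 1: R₀ = 0.53 × (9.4 + 0.35 × 15.4) = 0.53 × 14.7900 = 7.8387
delay to age 2: R₀ = 0.53 × (0.87 × 15.4) = 0.53 × 13.3980 = 7.1009
Higher: breed at age 1 (7.8387).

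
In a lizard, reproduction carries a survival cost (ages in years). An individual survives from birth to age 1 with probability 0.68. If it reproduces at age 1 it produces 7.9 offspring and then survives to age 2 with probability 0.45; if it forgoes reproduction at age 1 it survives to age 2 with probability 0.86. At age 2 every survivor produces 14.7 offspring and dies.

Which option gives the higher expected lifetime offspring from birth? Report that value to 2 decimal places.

breed at age 1: R₀ = 0.68 × (7.9 + 0.45 × 14.7) = 0.68 × 14.5150 = 9.8702
delay to age 2: R₀ = 0.68 × (0.86 × 14.7) = 0.68 × 12.6420 = 8.5966
Higher: breed at age 1 (9.8702).

9.87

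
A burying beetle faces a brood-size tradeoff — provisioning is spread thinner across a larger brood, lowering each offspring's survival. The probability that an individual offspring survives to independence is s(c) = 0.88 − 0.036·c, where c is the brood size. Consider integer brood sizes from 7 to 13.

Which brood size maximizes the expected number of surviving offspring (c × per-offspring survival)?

Expected surviving offspring = c × s(c):
  c=7: 7 × 0.628 = 4.396
  c=8: 8 × 0.592 = 4.736
  c=9: 9 × 0.556 = 5.004
  c=10: 10 × 0.520 = 5.200
  c=11: 11 × 0.484 = 5.324
  c=12: 12 × 0.448 = 5.376
  c=13: 13 × 0.412 = 5.356
Maximum at c = 12 (5.376 surviving offspring).

12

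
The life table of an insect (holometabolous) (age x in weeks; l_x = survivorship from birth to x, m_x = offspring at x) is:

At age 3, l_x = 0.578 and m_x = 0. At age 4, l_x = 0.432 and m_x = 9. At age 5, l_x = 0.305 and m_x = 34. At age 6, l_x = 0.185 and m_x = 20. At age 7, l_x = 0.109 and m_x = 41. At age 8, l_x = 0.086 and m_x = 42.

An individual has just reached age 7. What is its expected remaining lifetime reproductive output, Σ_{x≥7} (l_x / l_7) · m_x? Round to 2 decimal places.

74.14

l_7 = 0.109. Conditional survival from age 7 to x is l_x / l_7.
  x=7: (0.109/0.109) × 41 = 41.0000
  x=8: (0.086/0.109) × 42 = 33.1376
Sum = 41.0000 + 33.1376 = 74.1376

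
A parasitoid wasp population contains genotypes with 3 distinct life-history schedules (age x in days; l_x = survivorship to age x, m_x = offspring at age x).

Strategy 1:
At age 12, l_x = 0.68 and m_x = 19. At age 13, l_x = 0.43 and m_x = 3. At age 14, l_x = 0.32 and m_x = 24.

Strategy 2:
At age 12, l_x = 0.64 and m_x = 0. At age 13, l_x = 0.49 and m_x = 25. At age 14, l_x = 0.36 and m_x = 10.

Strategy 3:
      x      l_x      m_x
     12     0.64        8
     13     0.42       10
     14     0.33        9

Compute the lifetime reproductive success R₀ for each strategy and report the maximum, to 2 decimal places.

21.89

Strategy 1: R₀ = 0.68×19 + 0.43×3 + 0.32×24 = 21.8900
Strategy 2: R₀ = 0.64×0 + 0.49×25 + 0.36×10 = 15.8500
Strategy 3: R₀ = 0.64×8 + 0.42×10 + 0.33×9 = 12.2900
Highest R₀: strategy 1 with 21.8900.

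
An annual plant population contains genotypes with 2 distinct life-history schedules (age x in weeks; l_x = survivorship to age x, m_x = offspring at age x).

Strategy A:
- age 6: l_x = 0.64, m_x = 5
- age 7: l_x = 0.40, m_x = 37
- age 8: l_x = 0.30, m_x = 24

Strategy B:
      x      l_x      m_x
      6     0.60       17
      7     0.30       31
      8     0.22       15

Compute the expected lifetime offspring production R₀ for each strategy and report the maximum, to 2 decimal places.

25.20

Strategy A: R₀ = 0.64×5 + 0.40×37 + 0.30×24 = 25.2000
Strategy B: R₀ = 0.60×17 + 0.30×31 + 0.22×15 = 22.8000
Highest R₀: strategy A with 25.2000.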